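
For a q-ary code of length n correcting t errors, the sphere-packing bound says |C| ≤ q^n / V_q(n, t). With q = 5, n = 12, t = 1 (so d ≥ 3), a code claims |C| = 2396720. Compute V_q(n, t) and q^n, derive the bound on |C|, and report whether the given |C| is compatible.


V_q(n, t) = 49, q^n = 244140625, Hamming bound = 4982461, |C| = 2396720 ≤ bound (satisfied).

Step 1: Compute V_q(n, t) = Σ_{j=0}^1 C(n, j) (q−1)^j.
  j = 0: C(12,0)·(4)^0 = 1·1 = 1.
  j = 1: C(12,1)·(4)^1 = 12·4 = 48.
  V_q(n, t) = 1 + 48 = 49.
Step 2: q^n = 5^12 = 244140625.
Step 3: Hamming bound ⌊q^n / V_q(n,t)⌋ = ⌊244140625/49⌋ = 4982461.
Step 4: Compare |C| = 2396720 to 4982461: satisfied.
The claimed |C| lies below the Hamming bound.


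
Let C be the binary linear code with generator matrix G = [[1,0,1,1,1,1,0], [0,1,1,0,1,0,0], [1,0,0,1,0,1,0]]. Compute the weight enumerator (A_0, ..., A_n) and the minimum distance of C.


Weight distribution: A_0 = 1, A_1 = 1, A_2 = 1, A_3 = 2, A_4 = 1, A_5 = 1, A_6 = 1. Minimum distance d = 1.

Enumerate all 2^3 = 8 messages m ∈ F_2^3.
For each, compute codeword c = mG in F_2^7, then tally its weight.
  m = 000 → c = 0000000, weight = 0.
  m = 100 → c = 1011110, weight = 5.
  m = 010 → c = 0110100, weight = 3.
  m = 110 → c = 1101010, weight = 4.
  m = 001 → c = 1001010, weight = 3.
  m = 101 → c = 0010100, weight = 2.
  m = 011 → c = 1111110, weight = 6.
  m = 111 → c = 0100000, weight = 1.
Tally weights:
  weight 0: 1 codewords.
  weight 1: 1 codewords.
  weight 2: 1 codewords.
  weight 3: 2 codewords.
  weight 4: 1 codewords.
  weight 5: 1 codewords.
  weight 6: 1 codewords.
Minimum distance d = smallest w > 0 with A_w > 0 = 1.
Sanity: Σ A_w = 8 = 2^3 = 8 ✓.


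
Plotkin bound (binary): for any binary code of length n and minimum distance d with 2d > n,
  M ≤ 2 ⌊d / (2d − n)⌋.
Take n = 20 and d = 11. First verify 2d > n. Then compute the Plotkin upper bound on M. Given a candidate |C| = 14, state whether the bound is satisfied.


Plotkin bound M ≤ 10; given |C| = 14 > bound (violated).

Check applicability: 2d = 22, n = 20.
2d − n = 2 > 0, so Plotkin applies.
Compute d/(2d−n) = 11/2 ≈ 5.5000.
⌊d/(2d−n)⌋ = 5.
Plotkin bound: M ≤ 2·5 = 10.
Given |C| = 14, check: VIOLATED.
This |C| is above the Plotkin bound, so no binary code with n = 20, d = 11 and 14 codewords exists.


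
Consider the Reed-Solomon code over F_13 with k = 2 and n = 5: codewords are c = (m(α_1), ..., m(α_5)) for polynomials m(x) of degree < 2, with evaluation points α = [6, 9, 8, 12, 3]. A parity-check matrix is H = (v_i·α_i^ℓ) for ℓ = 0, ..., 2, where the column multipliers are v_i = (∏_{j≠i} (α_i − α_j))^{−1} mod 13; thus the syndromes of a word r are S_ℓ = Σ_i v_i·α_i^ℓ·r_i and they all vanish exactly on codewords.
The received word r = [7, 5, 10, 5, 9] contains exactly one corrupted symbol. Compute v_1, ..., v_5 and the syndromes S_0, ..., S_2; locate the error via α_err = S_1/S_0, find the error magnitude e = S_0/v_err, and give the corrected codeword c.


S = (12, 1, 12), error at position 4, error magnitude e = 2, c = [7, 5, 10, 3, 9].

Step 1: column multipliers v_i = (∏_{j≠i}(α_i − α_j))^{−1} mod 13.
  i = 1 (α = 6): (6−9)(6−8)(6−12)(6−3) = (−3)·(−2)·(−6)·3 = −108 ≡ 9, so v_1 = 9^{−1} = 3 (mod 13).
  i = 2 (α = 9): (9−6)(9−8)(9−12)(9−3) = 3·1·(−3)·6 = −54 ≡ 11, so v_2 = 11^{−1} = 6 (mod 13).
  i = 3 (α = 8): (8−6)(8−9)(8−12)(8−3) = 2·(−1)·(−4)·5 = 40 ≡ 1, so v_3 = 1^{−1} = 1 (mod 13).
  i = 4 (α = 12): (12−6)(12−9)(12−8)(12−3) = 6·3·4·9 = 648 ≡ 11, so v_4 = 11^{−1} = 6 (mod 13).
  i = 5 (α = 3): (3−6)(3−9)(3−8)(3−12) = (−3)·(−6)·(−5)·(−9) = 810 ≡ 4, so v_5 = 4^{−1} = 10 (mod 13).
  v = [3, 6, 1, 6, 10].
Step 2: syndromes of r = [7, 5, 10, 5, 9] (all sums mod 13).
  S_0 = Σ v_i r_i = 3·7 + 6·5 + 1·10 + 6·5 + 10·9 = 181 ≡ 12.
  S_1 = Σ v_i α_i r_i = 3·6·7 + 6·9·5 + 1·8·10 + 6·12·5 + 10·3·9 = 1106 ≡ 1.
  α_i^2 mod 13 = [10, 3, 12, 1, 9].
  S_2 = Σ v_i α_i^2 r_i = 3·10·7 + 6·3·5 + 1·12·10 + 6·1·5 + 10·9·9 = 1260 ≡ 12.
  S = (12, 1, 12) ≠ 0, so r is not a codeword (an error is present).
Step 3: locate the error. For a single error e at position i, S_ℓ = v_i·e·α_i^ℓ, so α_err = S_1/S_0.
  S_0^{−1} = 12^{−1} = 12 (mod 13), so α_err = 1·12 = 12 ≡ 12 = α_4. Error position i = 4.
  Consistency check: S_2/S_1 = 12·1 = 12 ≡ 12 = α_err ✓ (single-error assumption holds).
Step 4: error magnitude e = S_0/v_4 = S_0·∏_{j≠4}(α_4 − α_j) = 12·11 = 132 ≡ 2 (mod 13).
Step 5: correct position 4: c_4 = r_4 − e = 5 − 2 ≡ 3 (mod 13). Hence c = [7, 5, 10, 3, 9].
  Check: interpolating c through the α_i gives m(x) = 11 + 8·x (degree < 2) with m(α_i) = c_i for every i, so c is indeed a codeword.


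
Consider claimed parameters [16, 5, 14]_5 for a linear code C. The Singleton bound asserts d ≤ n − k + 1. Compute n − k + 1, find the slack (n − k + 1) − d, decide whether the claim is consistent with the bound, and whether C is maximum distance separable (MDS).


Singleton RHS = n − k + 1 = 12, slack = -2, bound violated (no such code; not MDS).

Singleton bound: d ≤ n − k + 1.
Here n = 16, k = 5, so n − k + 1 = 12.
Given d = 14, check d ≤ 12: NO.
Slack = (n − k + 1) − d = -2.
The slack is negative: d = 14 exceeds n − k + 1 = 12 by 2, so the Singleton bound is violated and no linear [16, 5, 14]_5 code can exist. In particular it is not MDS (MDS requires d = n − k + 1 exactly).
Description: the claimed parameters are [16, 5, 14]_5; such a code would be impossible (violates the Singleton bound).


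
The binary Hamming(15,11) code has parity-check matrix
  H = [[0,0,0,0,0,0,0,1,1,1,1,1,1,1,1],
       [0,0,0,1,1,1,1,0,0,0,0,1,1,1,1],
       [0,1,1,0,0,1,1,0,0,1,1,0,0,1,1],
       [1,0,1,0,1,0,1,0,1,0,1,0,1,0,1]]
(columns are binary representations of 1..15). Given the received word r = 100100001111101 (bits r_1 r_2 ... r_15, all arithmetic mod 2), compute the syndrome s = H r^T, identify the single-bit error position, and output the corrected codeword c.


s = (0, 0, 1, 1)^T, error position = 3, corrected codeword c = 101100001111101

Compute s = H r^T mod 2 one row at a time:
  s_1 = 0 + 1 + 1 + 1 + 1 + 1 + 0 + 1 = 6 ≡ 0 (mod 2).
  s_2 = 1 + 0 + 0 + 0 + 1 + 1 + 0 + 1 = 4 ≡ 0 (mod 2).
  s_3 = 0 + 0 + 0 + 0 + 1 + 1 + 0 + 1 = 3 ≡ 1 (mod 2).
  s_4 = 1 + 0 + 0 + 0 + 1 + 1 + 1 + 1 = 5 ≡ 1 (mod 2).
s = (0, 0, 1, 1)^T — this equals column 3 of H (binary 0011), so error is at position 3.
Correct: flip bit 3 of r = 100100001111101 to get c = 101100001111101.


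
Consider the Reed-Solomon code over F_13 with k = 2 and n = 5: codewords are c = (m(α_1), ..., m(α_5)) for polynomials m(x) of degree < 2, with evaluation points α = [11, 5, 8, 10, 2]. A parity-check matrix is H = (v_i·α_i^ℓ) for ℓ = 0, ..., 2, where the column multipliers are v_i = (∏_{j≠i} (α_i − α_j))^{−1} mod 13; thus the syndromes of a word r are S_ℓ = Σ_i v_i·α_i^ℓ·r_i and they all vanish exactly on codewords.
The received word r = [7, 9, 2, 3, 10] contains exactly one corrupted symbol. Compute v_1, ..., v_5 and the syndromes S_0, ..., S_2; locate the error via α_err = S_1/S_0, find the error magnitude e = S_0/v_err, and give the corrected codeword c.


S = (5, 1, 8), error at position 3, error magnitude e = 7, c = [7, 9, 8, 3, 10].

Step 1: column multipliers v_i = (∏_{j≠i}(α_i − α_j))^{−1} mod 13.
  i = 1 (α = 11): (11−5)(11−8)(11−10)(11−2) = 6·3·1·9 = 162 ≡ 6, so v_1 = 6^{−1} = 11 (mod 13).
  i = 2 (α = 5): (5−11)(5−8)(5−10)(5−2) = (−6)·(−3)·(−5)·3 = −270 ≡ 3, so v_2 = 3^{−1} = 9 (mod 13).
  i = 3 (α = 8): (8−11)(8−5)(8−10)(8−2) = (−3)·3·(−2)·6 = 108 ≡ 4, so v_3 = 4^{−1} = 10 (mod 13).
  i = 4 (α = 10): (10−11)(10−5)(10−8)(10−2) = (−1)·5·2·8 = −80 ≡ 11, so v_4 = 11^{−1} = 6 (mod 13).
  i = 5 (α = 2): (2−11)(2−5)(2−8)(2−10) = (−9)·(−3)·(−6)·(−8) = 1296 ≡ 9, so v_5 = 9^{−1} = 3 (mod 13).
  v = [11, 9, 10, 6, 3].
Step 2: syndromes of r = [7, 9, 2, 3, 10] (all sums mod 13).
  S_0 = Σ v_i r_i = 11·7 + 9·9 + 10·2 + 6·3 + 3·10 = 226 ≡ 5.
  S_1 = Σ v_i α_i r_i = 11·11·7 + 9·5·9 + 10·8·2 + 6·10·3 + 3·2·10 = 1652 ≡ 1.
  α_i^2 mod 13 = [4, 12, 12, 9, 4].
  S_2 = Σ v_i α_i^2 r_i = 11·4·7 + 9·12·9 + 10·12·2 + 6·9·3 + 3·4·10 = 1802 ≡ 8.
  S = (5, 1, 8) ≠ 0, so r is not a codeword (an error is present).
Step 3: locate the error. For a single error e at position i, S_ℓ = v_i·e·α_i^ℓ, so α_err = S_1/S_0.
  S_0^{−1} = 5^{−1} = 8 (mod 13), so α_err = 1·8 = 8 ≡ 8 = α_3. Error position i = 3.
  Consistency check: S_2/S_1 = 8·1 = 8 ≡ 8 = α_err ✓ (single-error assumption holds).
Step 4: error magnitude e = S_0/v_3 = S_0·∏_{j≠3}(α_3 − α_j) = 5·4 = 20 ≡ 7 (mod 13).
Step 5: correct position 3: c_3 = r_3 − e = 2 − 7 ≡ 8 (mod 13). Hence c = [7, 9, 8, 3, 10].
  Check: interpolating c through the α_i gives m(x) = 2 + 4·x (degree < 2) with m(α_i) = c_i for every i, so c is indeed a codeword.


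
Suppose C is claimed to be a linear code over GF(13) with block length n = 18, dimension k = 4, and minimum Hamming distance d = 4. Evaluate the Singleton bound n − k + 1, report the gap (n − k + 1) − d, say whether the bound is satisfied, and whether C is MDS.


Singleton RHS = n − k + 1 = 15, slack = 11, bound satisfied, not MDS.

Singleton bound: d ≤ n − k + 1.
Here n = 18, k = 4, so n − k + 1 = 15.
Given d = 4, check d ≤ 15: YES.
Slack = (n − k + 1) − d = 11.
The code is NOT MDS (slack = 11 > 0).
Description: the claimed parameters are [18, 4, 4]_13; such a code would be non-MDS.


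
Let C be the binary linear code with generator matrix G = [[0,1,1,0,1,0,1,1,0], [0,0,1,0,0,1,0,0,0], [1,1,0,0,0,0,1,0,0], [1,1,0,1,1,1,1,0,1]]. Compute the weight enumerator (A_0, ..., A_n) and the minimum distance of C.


Weight distribution: A_0 = 1, A_2 = 1, A_3 = 1, A_4 = 5, A_5 = 4, A_6 = 1, A_7 = 3. Minimum distance d = 2.

Enumerate all 2^4 = 16 messages m ∈ F_2^4.
For each, compute codeword c = mG in F_2^9, then tally its weight.
  m = 0000 → c = 000000000, weight = 0.
  m = 1000 → c = 011010110, weight = 5.
  m = 0100 → c = 001001000, weight = 2.
  m = 1100 → c = 010011110, weight = 5.
  m = 0010 → c = 110000100, weight = 3.
  m = 1010 → c = 101010010, weight = 4.
  m = 0110 → c = 111001100, weight = 5.
  m = 1110 → c = 100011010, weight = 4.
  m = 0001 → c = 110111101, weight = 7.
  m = 1001 → c = 101101011, weight = 6.
  m = 0101 → c = 111110101, weight = 7.
  m = 1101 → c = 100100011, weight = 4.
  m = 0011 → c = 000111001, weight = 4.
  m = 1011 → c = 011101111, weight = 7.
  m = 0111 → c = 001110001, weight = 4.
  m = 1111 → c = 010100111, weight = 5.
Tally weights:
  weight 0: 1 codewords.
  weight 2: 1 codewords.
  weight 3: 1 codewords.
  weight 4: 5 codewords.
  weight 5: 4 codewords.
  weight 6: 1 codewords.
  weight 7: 3 codewords.
Minimum distance d = smallest w > 0 with A_w > 0 = 2.
Sanity: Σ A_w = 16 = 2^4 = 16 ✓.


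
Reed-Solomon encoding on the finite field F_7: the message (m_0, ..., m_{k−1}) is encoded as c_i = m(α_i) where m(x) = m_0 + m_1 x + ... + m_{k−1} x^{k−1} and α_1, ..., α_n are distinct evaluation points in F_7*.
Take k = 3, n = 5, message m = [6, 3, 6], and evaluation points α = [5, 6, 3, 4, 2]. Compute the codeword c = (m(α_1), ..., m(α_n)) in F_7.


c = [3, 2, 6, 2, 1]

Message polynomial: m(x) = 6 + 3·x + 6·x^2 (mod 7).
For each evaluation point α_i, compute m(α_i) mod 7:
  α_1 = 5: Horner steps 6 → 5 → 3, so m(5) = 3.
  α_2 = 6: Horner steps 6 → 4 → 2, so m(6) = 2.
  α_3 = 3: Horner steps 6 → 0 → 6, so m(3) = 6.
  α_4 = 4: Horner steps 6 → 6 → 2, so m(4) = 2.
  α_5 = 2: Horner steps 6 → 1 → 1, so m(2) = 1.
Codeword c = [3, 2, 6, 2, 1] ∈ F_7^5.


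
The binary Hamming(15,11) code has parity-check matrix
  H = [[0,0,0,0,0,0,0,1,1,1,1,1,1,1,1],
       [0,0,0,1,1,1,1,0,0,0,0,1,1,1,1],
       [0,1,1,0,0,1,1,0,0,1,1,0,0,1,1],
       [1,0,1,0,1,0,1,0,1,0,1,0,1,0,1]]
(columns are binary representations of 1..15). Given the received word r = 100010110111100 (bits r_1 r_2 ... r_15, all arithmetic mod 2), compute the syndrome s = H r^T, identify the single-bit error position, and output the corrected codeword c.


s = (1, 0, 1, 1)^T, error position = 11, corrected codeword c = 100010110101100

Compute s = H r^T mod 2 one row at a time:
  s_1 = 1 + 0 + 1 + 1 + 1 + 1 + 0 + 0 = 5 ≡ 1 (mod 2).
  s_2 = 0 + 1 + 0 + 1 + 1 + 1 + 0 + 0 = 4 ≡ 0 (mod 2).
  s_3 = 0 + 0 + 0 + 1 + 1 + 1 + 0 + 0 = 3 ≡ 1 (mod 2).
  s_4 = 1 + 0 + 1 + 1 + 0 + 1 + 1 + 0 = 5 ≡ 1 (mod 2).
s = (1, 0, 1, 1)^T — this equals column 11 of H (binary 1011), so error is at position 11.
Correct: flip bit 11 of r = 100010110111100 to get c = 100010110101100.


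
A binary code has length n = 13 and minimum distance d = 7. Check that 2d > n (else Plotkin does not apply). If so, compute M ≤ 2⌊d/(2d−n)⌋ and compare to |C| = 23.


Plotkin bound M ≤ 14; given |C| = 23 > bound (violated).

Check applicability: 2d = 14, n = 13.
2d − n = 1 > 0, so Plotkin applies.
Compute d/(2d−n) = 7/1 ≈ 7.0000.
⌊d/(2d−n)⌋ = 7.
Plotkin bound: M ≤ 2·7 = 14.
Given |C| = 23, check: VIOLATED.
This |C| is above the Plotkin bound, so no binary code with n = 13, d = 7 and 23 codewords exists.


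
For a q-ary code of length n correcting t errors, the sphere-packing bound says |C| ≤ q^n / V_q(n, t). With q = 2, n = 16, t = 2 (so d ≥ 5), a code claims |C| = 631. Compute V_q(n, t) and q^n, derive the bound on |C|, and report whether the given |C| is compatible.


V_q(n, t) = 137, q^n = 65536, Hamming bound = 478, |C| = 631 > bound (violated).

Step 1: Compute V_q(n, t) = Σ_{j=0}^2 C(n, j) (q−1)^j.
  j = 0: C(16,0)·(1)^0 = 1·1 = 1.
  j = 1: C(16,1)·(1)^1 = 16·1 = 16.
  j = 2: C(16,2)·(1)^2 = 120·1 = 120.
  V_q(n, t) = 1 + 16 + 120 = 137.
Step 2: q^n = 2^16 = 65536.
Step 3: Hamming bound ⌊q^n / V_q(n,t)⌋ = ⌊65536/137⌋ = 478.
Step 4: Compare |C| = 631 to 478: violated.
The claimed |C| lies above the Hamming bound, so no 2-ary code of length 16 with d ≥ 5 can have 631 codewords.


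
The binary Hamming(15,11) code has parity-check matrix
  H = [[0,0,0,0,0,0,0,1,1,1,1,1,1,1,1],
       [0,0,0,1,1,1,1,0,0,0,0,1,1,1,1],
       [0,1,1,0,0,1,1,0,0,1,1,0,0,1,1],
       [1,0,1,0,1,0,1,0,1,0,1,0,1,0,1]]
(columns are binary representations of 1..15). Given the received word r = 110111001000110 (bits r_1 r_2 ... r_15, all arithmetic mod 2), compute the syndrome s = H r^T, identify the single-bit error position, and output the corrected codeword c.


s = (1, 1, 1, 0)^T, error position = 14, corrected codeword c = 110111001000100

Compute s = H r^T mod 2 one row at a time:
  s_1 = 0 + 1 + 0 + 0 + 0 + 1 + 1 + 0 = 3 ≡ 1 (mod 2).
  s_2 = 1 + 1 + 1 + 0 + 0 + 1 + 1 + 0 = 5 ≡ 1 (mod 2).
  s_3 = 1 + 0 + 1 + 0 + 0 + 0 + 1 + 0 = 3 ≡ 1 (mod 2).
  s_4 = 1 + 0 + 1 + 0 + 1 + 0 + 1 + 0 = 4 ≡ 0 (mod 2).
s = (1, 1, 1, 0)^T — this equals column 14 of H (binary 1110), so error is at position 14.
Correct: flip bit 14 of r = 110111001000110 to get c = 110111001000100.


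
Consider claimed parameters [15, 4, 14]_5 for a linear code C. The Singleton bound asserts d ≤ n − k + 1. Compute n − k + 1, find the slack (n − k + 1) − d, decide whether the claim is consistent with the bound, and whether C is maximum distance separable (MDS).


Singleton RHS = n − k + 1 = 12, slack = -2, bound violated (no such code; not MDS).

Singleton bound: d ≤ n − k + 1.
Here n = 15, k = 4, so n − k + 1 = 12.
Given d = 14, check d ≤ 12: NO.
Slack = (n − k + 1) − d = -2.
The slack is negative: d = 14 exceeds n − k + 1 = 12 by 2, so the Singleton bound is violated and no linear [15, 4, 14]_5 code can exist. In particular it is not MDS (MDS requires d = n − k + 1 exactly).
Description: the claimed parameters are [15, 4, 14]_5; such a code would be impossible (violates the Singleton bound).


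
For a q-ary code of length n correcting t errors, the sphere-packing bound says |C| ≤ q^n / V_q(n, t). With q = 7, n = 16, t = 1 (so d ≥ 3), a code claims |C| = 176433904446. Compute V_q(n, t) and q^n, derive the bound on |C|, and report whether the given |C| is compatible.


V_q(n, t) = 97, q^n = 33232930569601, Hamming bound = 342607531645, |C| = 176433904446 ≤ bound (satisfied).

Step 1: Compute V_q(n, t) = Σ_{j=0}^1 C(n, j) (q−1)^j.
  j = 0: C(16,0)·(6)^0 = 1·1 = 1.
  j = 1: C(16,1)·(6)^1 = 16·6 = 96.
  V_q(n, t) = 1 + 96 = 97.
Step 2: q^n = 7^16 = 33232930569601.
Step 3: Hamming bound ⌊q^n / V_q(n,t)⌋ = ⌊33232930569601/97⌋ = 342607531645.
Step 4: Compare |C| = 176433904446 to 342607531645: satisfied.
The claimed |C| lies below the Hamming bound.


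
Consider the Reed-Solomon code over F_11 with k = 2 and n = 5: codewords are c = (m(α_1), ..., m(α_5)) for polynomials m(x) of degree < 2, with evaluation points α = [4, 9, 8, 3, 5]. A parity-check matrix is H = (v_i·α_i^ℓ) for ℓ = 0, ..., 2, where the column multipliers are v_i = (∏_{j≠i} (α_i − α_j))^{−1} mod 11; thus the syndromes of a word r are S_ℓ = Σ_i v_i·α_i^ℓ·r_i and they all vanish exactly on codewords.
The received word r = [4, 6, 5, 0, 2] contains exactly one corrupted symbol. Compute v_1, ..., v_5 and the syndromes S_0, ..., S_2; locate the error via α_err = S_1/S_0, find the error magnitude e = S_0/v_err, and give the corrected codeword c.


S = (7, 6, 2), error at position 1, error magnitude e = 3, c = [1, 6, 5, 0, 2].

Step 1: column multipliers v_i = (∏_{j≠i}(α_i − α_j))^{−1} mod 11.
  i = 1 (α = 4): (4−9)(4−8)(4−3)(4−5) = (−5)·(−4)·1·(−1) = −20 ≡ 2, so v_1 = 2^{−1} = 6 (mod 11).
  i = 2 (α = 9): (9−4)(9−8)(9−3)(9−5) = 5·1·6·4 = 120 ≡ 10, so v_2 = 10^{−1} = 10 (mod 11).
  i = 3 (α = 8): (8−4)(8−9)(8−3)(8−5) = 4·(−1)·5·3 = −60 ≡ 6, so v_3 = 6^{−1} = 2 (mod 11).
  i = 4 (α = 3): (3−4)(3−9)(3−8)(3−5) = (−1)·(−6)·(−5)·(−2) = 60 ≡ 5, so v_4 = 5^{−1} = 9 (mod 11).
  i = 5 (α = 5): (5−4)(5−9)(5−8)(5−3) = 1·(−4)·(−3)·2 = 24 ≡ 2, so v_5 = 2^{−1} = 6 (mod 11).
  v = [6, 10, 2, 9, 6].
Step 2: syndromes of r = [4, 6, 5, 0, 2] (all sums mod 11).
  S_0 = Σ v_i r_i = 6·4 + 10·6 + 2·5 + 9·0 + 6·2 = 106 ≡ 7.
  S_1 = Σ v_i α_i r_i = 6·4·4 + 10·9·6 + 2·8·5 + 9·3·0 + 6·5·2 = 776 ≡ 6.
  α_i^2 mod 11 = [5, 4, 9, 9, 3].
  S_2 = Σ v_i α_i^2 r_i = 6·5·4 + 10·4·6 + 2·9·5 + 9·9·0 + 6·3·2 = 486 ≡ 2.
  S = (7, 6, 2) ≠ 0, so r is not a codeword (an error is present).
Step 3: locate the error. For a single error e at position i, S_ℓ = v_i·e·α_i^ℓ, so α_err = S_1/S_0.
  S_0^{−1} = 7^{−1} = 8 (mod 11), so α_err = 6·8 = 48 ≡ 4 = α_1. Error position i = 1.
  Consistency check: S_2/S_1 = 2·2 = 4 ≡ 4 = α_err ✓ (single-error assumption holds).
Step 4: error magnitude e = S_0/v_1 = S_0·∏_{j≠1}(α_1 − α_j) = 7·2 = 14 ≡ 3 (mod 11).
Step 5: correct position 1: c_1 = r_1 − e = 4 − 3 ≡ 1 (mod 11). Hence c = [1, 6, 5, 0, 2].
  Check: interpolating c through the α_i gives m(x) = 8 + 1·x (degree < 2) with m(α_i) = c_i for every i, so c is indeed a codeword.


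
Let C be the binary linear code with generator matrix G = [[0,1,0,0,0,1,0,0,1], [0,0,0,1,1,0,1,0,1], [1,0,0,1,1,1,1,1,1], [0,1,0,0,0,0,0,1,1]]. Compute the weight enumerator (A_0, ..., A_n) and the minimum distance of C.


Weight distribution: A_0 = 1, A_1 = 1, A_2 = 1, A_3 = 3, A_4 = 3, A_5 = 3, A_6 = 3, A_7 = 1. Minimum distance d = 1.

Enumerate all 2^4 = 16 messages m ∈ F_2^4.
For each, compute codeword c = mG in F_2^9, then tally its weight.
  m = 0000 → c = 000000000, weight = 0.
  m = 1000 → c = 010001001, weight = 3.
  m = 0100 → c = 000110101, weight = 4.
  m = 1100 → c = 010111100, weight = 5.
  m = 0010 → c = 100111111, weight = 7.
  m = 1010 → c = 110110110, weight = 6.
  m = 0110 → c = 100001010, weight = 3.
  m = 1110 → c = 110000011, weight = 4.
  m = 0001 → c = 010000011, weight = 3.
  m = 1001 → c = 000001010, weight = 2.
  m = 0101 → c = 010110110, weight = 5.
  m = 1101 → c = 000111111, weight = 6.
  m = 0011 → c = 110111100, weight = 6.
  m = 1011 → c = 100110101, weight = 5.
  m = 0111 → c = 110001001, weight = 4.
  m = 1111 → c = 100000000, weight = 1.
Tally weights:
  weight 0: 1 codewords.
  weight 1: 1 codewords.
  weight 2: 1 codewords.
  weight 3: 3 codewords.
  weight 4: 3 codewords.
  weight 5: 3 codewords.
  weight 6: 3 codewords.
  weight 7: 1 codewords.
Minimum distance d = smallest w > 0 with A_w > 0 = 1.
Sanity: Σ A_w = 16 = 2^4 = 16 ✓.


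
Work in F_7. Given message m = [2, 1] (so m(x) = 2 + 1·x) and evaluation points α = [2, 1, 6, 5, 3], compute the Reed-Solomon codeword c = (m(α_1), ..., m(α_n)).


c = [4, 3, 1, 0, 5]

Message polynomial: m(x) = 2 + 1·x (mod 7).
For each evaluation point α_i, compute m(α_i) mod 7:
  α_1 = 2: Horner steps 1 → 4, so m(2) = 4.
  α_2 = 1: Horner steps 1 → 3, so m(1) = 3.
  α_3 = 6: Horner steps 1 → 1, so m(6) = 1.
  α_4 = 5: Horner steps 1 → 0, so m(5) = 0.
  α_5 = 3: Horner steps 1 → 5, so m(3) = 5.
Codeword c = [4, 3, 1, 0, 5] ∈ F_7^5.


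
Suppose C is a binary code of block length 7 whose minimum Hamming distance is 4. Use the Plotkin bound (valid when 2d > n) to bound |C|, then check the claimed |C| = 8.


Plotkin bound M ≤ 8; given |C| = 8 ≤ bound (satisfied).

Check applicability: 2d = 8, n = 7.
2d − n = 1 > 0, so Plotkin applies.
Compute d/(2d−n) = 4/1 ≈ 4.0000.
⌊d/(2d−n)⌋ = 4.
Plotkin bound: M ≤ 2·4 = 8.
Given |C| = 8, check: satisfied.
This |C| is at the Plotkin bound.


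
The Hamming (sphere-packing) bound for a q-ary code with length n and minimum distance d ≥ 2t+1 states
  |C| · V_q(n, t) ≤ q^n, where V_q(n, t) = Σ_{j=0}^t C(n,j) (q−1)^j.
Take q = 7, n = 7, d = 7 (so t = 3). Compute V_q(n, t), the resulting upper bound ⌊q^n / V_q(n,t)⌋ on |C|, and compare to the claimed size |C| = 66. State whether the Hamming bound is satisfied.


V_q(n, t) = 8359, q^n = 823543, Hamming bound = 98, |C| = 66 ≤ bound (satisfied).

Step 1: Compute V_q(n, t) = Σ_{j=0}^3 C(n, j) (q−1)^j.
  j = 0: C(7,0)·(6)^0 = 1·1 = 1.
  j = 1: C(7,1)·(6)^1 = 7·6 = 42.
  j = 2: C(7,2)·(6)^2 = 21·36 = 756.
  j = 3: C(7,3)·(6)^3 = 35·216 = 7560.
  V_q(n, t) = 1 + 42 + 756 + 7560 = 8359.
Step 2: q^n = 7^7 = 823543.
Step 3: Hamming bound ⌊q^n / V_q(n,t)⌋ = ⌊823543/8359⌋ = 98.
Step 4: Compare |C| = 66 to 98: satisfied.
The claimed |C| lies below the Hamming bound.


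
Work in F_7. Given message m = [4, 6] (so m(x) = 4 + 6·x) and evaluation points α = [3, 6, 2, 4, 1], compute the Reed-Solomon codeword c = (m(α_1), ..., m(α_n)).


c = [1, 5, 2, 0, 3]

Message polynomial: m(x) = 4 + 6·x (mod 7).
For each evaluation point α_i, compute m(α_i) mod 7:
  α_1 = 3: Horner steps 6 → 1, so m(3) = 1.
  α_2 = 6: Horner steps 6 → 5, so m(6) = 5.
  α_3 = 2: Horner steps 6 → 2, so m(2) = 2.
  α_4 = 4: Horner steps 6 → 0, so m(4) = 0.
  α_5 = 1: Horner steps 6 → 3, so m(1) = 3.
Codeword c = [1, 5, 2, 0, 3] ∈ F_7^5.


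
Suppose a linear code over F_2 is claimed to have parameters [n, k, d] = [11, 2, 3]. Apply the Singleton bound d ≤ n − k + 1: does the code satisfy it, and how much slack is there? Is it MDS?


Singleton RHS = n − k + 1 = 10, slack = 7, bound satisfied, not MDS.

Singleton bound: d ≤ n − k + 1.
Here n = 11, k = 2, so n − k + 1 = 10.
Given d = 3, check d ≤ 10: YES.
Slack = (n − k + 1) − d = 7.
The code is NOT MDS (slack = 7 > 0).
Description: the claimed parameters are [11, 2, 3]_2; such a code would be non-MDS.


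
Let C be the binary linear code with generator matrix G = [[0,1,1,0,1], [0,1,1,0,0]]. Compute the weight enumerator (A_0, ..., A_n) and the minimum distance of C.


Weight distribution: A_0 = 1, A_1 = 1, A_2 = 1, A_3 = 1. Minimum distance d = 1.

Enumerate all 2^2 = 4 messages m ∈ F_2^2.
For each, compute codeword c = mG in F_2^5, then tally its weight.
  m = 00 → c = 00000, weight = 0.
  m = 10 → c = 01101, weight = 3.
  m = 01 → c = 01100, weight = 2.
  m = 11 → c = 00001, weight = 1.
Tally weights:
  weight 0: 1 codewords.
  weight 1: 1 codewords.
  weight 2: 1 codewords.
  weight 3: 1 codewords.
Minimum distance d = smallest w > 0 with A_w > 0 = 1.
Sanity: Σ A_w = 4 = 2^2 = 4 ✓.


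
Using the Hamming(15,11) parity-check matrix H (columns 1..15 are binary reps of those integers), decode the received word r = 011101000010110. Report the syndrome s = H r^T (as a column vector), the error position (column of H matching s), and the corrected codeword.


s = (1, 0, 1, 1)^T, error position = 11, corrected codeword c = 011101000000110

Compute s = H r^T mod 2 one row at a time:
  s_1 = 0 + 0 + 0 + 1 + 0 + 1 + 1 + 0 = 3 ≡ 1 (mod 2).
  s_2 = 1 + 0 + 1 + 0 + 0 + 1 + 1 + 0 = 4 ≡ 0 (mod 2).
  s_3 = 1 + 1 + 1 + 0 + 0 + 1 + 1 + 0 = 5 ≡ 1 (mod 2).
  s_4 = 0 + 1 + 0 + 0 + 0 + 1 + 1 + 0 = 3 ≡ 1 (mod 2).
s = (1, 0, 1, 1)^T — this equals column 11 of H (binary 1011), so error is at position 11.
Correct: flip bit 11 of r = 011101000010110 to get c = 011101000000110.


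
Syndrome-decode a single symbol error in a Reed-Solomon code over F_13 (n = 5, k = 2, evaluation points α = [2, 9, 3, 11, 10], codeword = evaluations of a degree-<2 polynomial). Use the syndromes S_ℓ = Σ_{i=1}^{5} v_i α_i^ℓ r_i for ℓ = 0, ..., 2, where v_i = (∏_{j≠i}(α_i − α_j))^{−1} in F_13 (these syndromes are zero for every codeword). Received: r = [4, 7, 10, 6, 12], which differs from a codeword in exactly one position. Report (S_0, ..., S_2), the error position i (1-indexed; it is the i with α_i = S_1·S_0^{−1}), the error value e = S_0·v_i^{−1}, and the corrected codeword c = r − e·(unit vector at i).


S = (10, 9, 12), error at position 5, error magnitude e = 12, c = [4, 7, 10, 6, 0].

Step 1: column multipliers v_i = (∏_{j≠i}(α_i − α_j))^{−1} mod 13.
  i = 1 (α = 2): (2−9)(2−3)(2−11)(2−10) = (−7)·(−1)·(−9)·(−8) = 504 ≡ 10, so v_1 = 10^{−1} = 4 (mod 13).
  i = 2 (α = 9): (9−2)(9−3)(9−11)(9−10) = 7·6·(−2)·(−1) = 84 ≡ 6, so v_2 = 6^{−1} = 11 (mod 13).
  i = 3 (α = 3): (3−2)(3−9)(3−11)(3−10) = 1·(−6)·(−8)·(−7) = −336 ≡ 2, so v_3 = 2^{−1} = 7 (mod 13).
  i = 4 (α = 11): (11−2)(11−9)(11−3)(11−10) = 9·2·8·1 = 144 ≡ 1, so v_4 = 1^{−1} = 1 (mod 13).
  i = 5 (α = 10): (10−2)(10−9)(10−3)(10−11) = 8·1·7·(−1) = −56 ≡ 9, so v_5 = 9^{−1} = 3 (mod 13).
  v = [4, 11, 7, 1, 3].
Step 2: syndromes of r = [4, 7, 10, 6, 12] (all sums mod 13).
  S_0 = Σ v_i r_i = 4·4 + 11·7 + 7·10 + 1·6 + 3·12 = 205 ≡ 10.
  S_1 = Σ v_i α_i r_i = 4·2·4 + 11·9·7 + 7·3·10 + 1·11·6 + 3·10·12 = 1361 ≡ 9.
  α_i^2 mod 13 = [4, 3, 9, 4, 9].
  S_2 = Σ v_i α_i^2 r_i = 4·4·4 + 11·3·7 + 7·9·10 + 1·4·6 + 3·9·12 = 1273 ≡ 12.
  S = (10, 9, 12) ≠ 0, so r is not a codeword (an error is present).
Step 3: locate the error. For a single error e at position i, S_ℓ = v_i·e·α_i^ℓ, so α_err = S_1/S_0.
  S_0^{−1} = 10^{−1} = 4 (mod 13), so α_err = 9·4 = 36 ≡ 10 = α_5. Error position i = 5.
  Consistency check: S_2/S_1 = 12·3 = 36 ≡ 10 = α_err ✓ (single-error assumption holds).
Step 4: error magnitude e = S_0/v_5 = S_0·∏_{j≠5}(α_5 − α_j) = 10·9 = 90 ≡ 12 (mod 13).
Step 5: correct position 5: c_5 = r_5 − e = 12 − 12 ≡ 0 (mod 13). Hence c = [4, 7, 10, 6, 0].
  Check: interpolating c through the α_i gives m(x) = 5 + 6·x (degree < 2) with m(α_i) = c_i for every i, so c is indeed a codeword.


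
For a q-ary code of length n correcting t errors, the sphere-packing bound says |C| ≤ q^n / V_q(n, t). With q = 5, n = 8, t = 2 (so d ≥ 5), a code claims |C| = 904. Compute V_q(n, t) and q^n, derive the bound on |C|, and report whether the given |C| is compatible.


V_q(n, t) = 481, q^n = 390625, Hamming bound = 812, |C| = 904 > bound (violated).

Step 1: Compute V_q(n, t) = Σ_{j=0}^2 C(n, j) (q−1)^j.
  j = 0: C(8,0)·(4)^0 = 1·1 = 1.
  j = 1: C(8,1)·(4)^1 = 8·4 = 32.
  j = 2: C(8,2)·(4)^2 = 28·16 = 448.
  V_q(n, t) = 1 + 32 + 448 = 481.
Step 2: q^n = 5^8 = 390625.
Step 3: Hamming bound ⌊q^n / V_q(n,t)⌋ = ⌊390625/481⌋ = 812.
Step 4: Compare |C| = 904 to 812: violated.
The claimed |C| lies above the Hamming bound, so no 5-ary code of length 8 with d ≥ 5 can have 904 codewords.


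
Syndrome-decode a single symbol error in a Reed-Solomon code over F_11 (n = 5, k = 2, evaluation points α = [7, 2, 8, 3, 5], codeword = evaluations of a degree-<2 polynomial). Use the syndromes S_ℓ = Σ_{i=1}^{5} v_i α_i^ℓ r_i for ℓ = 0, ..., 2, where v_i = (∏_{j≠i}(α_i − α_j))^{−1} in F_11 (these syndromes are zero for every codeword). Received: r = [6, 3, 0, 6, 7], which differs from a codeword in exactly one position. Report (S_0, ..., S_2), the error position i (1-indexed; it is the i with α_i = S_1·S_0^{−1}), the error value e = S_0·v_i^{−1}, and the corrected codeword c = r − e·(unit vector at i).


S = (5, 4, 1), error at position 4, error magnitude e = 9, c = [6, 3, 0, 8, 7].

Step 1: column multipliers v_i = (∏_{j≠i}(α_i − α_j))^{−1} mod 11.
  i = 1 (α = 7): (7−2)(7−8)(7−3)(7−5) = 5·(−1)·4·2 = −40 ≡ 4, so v_1 = 4^{−1} = 3 (mod 11).
  i = 2 (α = 2): (2−7)(2−8)(2−3)(2−5) = (−5)·(−6)·(−1)·(−3) = 90 ≡ 2, so v_2 = 2^{−1} = 6 (mod 11).
  i = 3 (α = 8): (8−7)(8−2)(8−3)(8−5) = 1·6·5·3 = 90 ≡ 2, so v_3 = 2^{−1} = 6 (mod 11).
  i = 4 (α = 3): (3−7)(3−2)(3−8)(3−5) = (−4)·1·(−5)·(−2) = −40 ≡ 4, so v_4 = 4^{−1} = 3 (mod 11).
  i = 5 (α = 5): (5−7)(5−2)(5−8)(5−3) = (−2)·3·(−3)·2 = 36 ≡ 3, so v_5 = 3^{−1} = 4 (mod 11).
  v = [3, 6, 6, 3, 4].
Step 2: syndromes of r = [6, 3, 0, 6, 7] (all sums mod 11).
  S_0 = Σ v_i r_i = 3·6 + 6·3 + 6·0 + 3·6 + 4·7 = 82 ≡ 5.
  S_1 = Σ v_i α_i r_i = 3·7·6 + 6·2·3 + 6·8·0 + 3·3·6 + 4·5·7 = 356 ≡ 4.
  α_i^2 mod 11 = [5, 4, 9, 9, 3].
  S_2 = Σ v_i α_i^2 r_i = 3·5·6 + 6·4·3 + 6·9·0 + 3·9·6 + 4·3·7 = 408 ≡ 1.
  S = (5, 4, 1) ≠ 0, so r is not a codeword (an error is present).
Step 3: locate the error. For a single error e at position i, S_ℓ = v_i·e·α_i^ℓ, so α_err = S_1/S_0.
  S_0^{−1} = 5^{−1} = 9 (mod 11), so α_err = 4·9 = 36 ≡ 3 = α_4. Error position i = 4.
  Consistency check: S_2/S_1 = 1·3 = 3 ≡ 3 = α_err ✓ (single-error assumption holds).
Step 4: error magnitude e = S_0/v_4 = S_0·∏_{j≠4}(α_4 − α_j) = 5·4 = 20 ≡ 9 (mod 11).
Step 5: correct position 4: c_4 = r_4 − e = 6 − 9 ≡ 8 (mod 11). Hence c = [6, 3, 0, 8, 7].
  Check: interpolating c through the α_i gives m(x) = 4 + 5·x (degree < 2) with m(α_i) = c_i for every i, so c is indeed a codeword.


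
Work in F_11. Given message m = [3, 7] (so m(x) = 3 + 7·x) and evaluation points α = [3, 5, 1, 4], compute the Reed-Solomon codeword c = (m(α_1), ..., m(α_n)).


c = [2, 5, 10, 9]

Message polynomial: m(x) = 3 + 7·x (mod 11).
For each evaluation point α_i, compute m(α_i) mod 11:
  α_1 = 3: Horner steps 7 → 2, so m(3) = 2.
  α_2 = 5: Horner steps 7 → 5, so m(5) = 5.
  α_3 = 1: Horner steps 7 → 10, so m(1) = 10.
  α_4 = 4: Horner steps 7 → 9, so m(4) = 9.
Codeword c = [2, 5, 10, 9] ∈ F_11^4.


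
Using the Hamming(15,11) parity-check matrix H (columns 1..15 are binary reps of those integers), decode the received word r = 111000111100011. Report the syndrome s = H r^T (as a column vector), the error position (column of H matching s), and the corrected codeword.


s = (1, 1, 0, 1)^T, error position = 13, corrected codeword c = 111000111100111

Compute s = H r^T mod 2 one row at a time:
  s_1 = 1 + 1 + 1 + 0 + 0 + 0 + 1 + 1 = 5 ≡ 1 (mod 2).
  s_2 = 0 + 0 + 0 + 1 + 0 + 0 + 1 + 1 = 3 ≡ 1 (mod 2).
  s_3 = 1 + 1 + 0 + 1 + 1 + 0 + 1 + 1 = 6 ≡ 0 (mod 2).
  s_4 = 1 + 1 + 0 + 1 + 1 + 0 + 0 + 1 = 5 ≡ 1 (mod 2).
s = (1, 1, 0, 1)^T — this equals column 13 of H (binary 1101), so error is at position 13.
Correct: flip bit 13 of r = 111000111100011 to get c = 111000111100111.


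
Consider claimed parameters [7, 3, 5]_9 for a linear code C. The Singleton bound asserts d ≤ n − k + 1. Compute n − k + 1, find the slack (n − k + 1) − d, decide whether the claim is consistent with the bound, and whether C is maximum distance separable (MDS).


Singleton RHS = n − k + 1 = 5, slack = 0, bound satisfied, MDS.

Singleton bound: d ≤ n − k + 1.
Here n = 7, k = 3, so n − k + 1 = 5.
Given d = 5, check d ≤ 5: YES.
Slack = (n − k + 1) − d = 0.
The code is MDS (slack = 0).
Description: the claimed parameters are [7, 3, 5]_9; such a code would be MDS (meets Singleton bound).


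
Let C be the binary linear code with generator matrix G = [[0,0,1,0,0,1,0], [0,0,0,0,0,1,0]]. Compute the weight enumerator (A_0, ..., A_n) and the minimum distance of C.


Weight distribution: A_0 = 1, A_1 = 2, A_2 = 1. Minimum distance d = 1.

Enumerate all 2^2 = 4 messages m ∈ F_2^2.
For each, compute codeword c = mG in F_2^7, then tally its weight.
  m = 00 → c = 0000000, weight = 0.
  m = 10 → c = 0010010, weight = 2.
  m = 01 → c = 0000010, weight = 1.
  m = 11 → c = 0010000, weight = 1.
Tally weights:
  weight 0: 1 codewords.
  weight 1: 2 codewords.
  weight 2: 1 codewords.
Minimum distance d = smallest w > 0 with A_w > 0 = 1.
Sanity: Σ A_w = 4 = 2^2 = 4 ✓.


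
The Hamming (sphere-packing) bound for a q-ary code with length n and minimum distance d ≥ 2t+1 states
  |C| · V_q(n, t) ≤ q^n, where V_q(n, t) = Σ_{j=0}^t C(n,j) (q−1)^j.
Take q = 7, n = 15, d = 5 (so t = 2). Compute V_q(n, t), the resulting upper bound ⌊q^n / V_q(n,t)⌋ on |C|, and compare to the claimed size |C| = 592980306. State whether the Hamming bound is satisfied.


V_q(n, t) = 3871, q^n = 4747561509943, Hamming bound = 1226443169, |C| = 592980306 ≤ bound (satisfied).

Step 1: Compute V_q(n, t) = Σ_{j=0}^2 C(n, j) (q−1)^j.
  j = 0: C(15,0)·(6)^0 = 1·1 = 1.
  j = 1: C(15,1)·(6)^1 = 15·6 = 90.
  j = 2: C(15,2)·(6)^2 = 105·36 = 3780.
  V_q(n, t) = 1 + 90 + 3780 = 3871.
Step 2: q^n = 7^15 = 4747561509943.
Step 3: Hamming bound ⌊q^n / V_q(n,t)⌋ = ⌊4747561509943/3871⌋ = 1226443169.
Step 4: Compare |C| = 592980306 to 1226443169: satisfied.
The claimed |C| lies below the Hamming bound.


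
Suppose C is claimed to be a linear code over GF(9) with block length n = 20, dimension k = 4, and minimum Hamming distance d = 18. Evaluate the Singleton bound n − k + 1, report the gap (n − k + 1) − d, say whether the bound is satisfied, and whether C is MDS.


Singleton RHS = n − k + 1 = 17, slack = -1, bound violated (no such code; not MDS).

Singleton bound: d ≤ n − k + 1.
Here n = 20, k = 4, so n − k + 1 = 17.
Given d = 18, check d ≤ 17: NO.
Slack = (n − k + 1) − d = -1.
The slack is negative: d = 18 exceeds n − k + 1 = 17 by 1, so the Singleton bound is violated and no linear [20, 4, 18]_9 code can exist. In particular it is not MDS (MDS requires d = n − k + 1 exactly).
Description: the claimed parameters are [20, 4, 18]_9; such a code would be impossible (violates the Singleton bound).


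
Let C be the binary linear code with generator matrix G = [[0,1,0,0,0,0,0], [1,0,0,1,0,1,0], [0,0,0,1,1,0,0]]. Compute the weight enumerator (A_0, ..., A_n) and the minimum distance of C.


Weight distribution: A_0 = 1, A_1 = 1, A_2 = 1, A_3 = 3, A_4 = 2. Minimum distance d = 1.

Enumerate all 2^3 = 8 messages m ∈ F_2^3.
For each, compute codeword c = mG in F_2^7, then tally its weight.
  m = 000 → c = 0000000, weight = 0.
  m = 100 → c = 0100000, weight = 1.
  m = 010 → c = 1001010, weight = 3.
  m = 110 → c = 1101010, weight = 4.
  m = 001 → c = 0001100, weight = 2.
  m = 101 → c = 0101100, weight = 3.
  m = 011 → c = 1000110, weight = 3.
  m = 111 → c = 1100110, weight = 4.
Tally weights:
  weight 0: 1 codewords.
  weight 1: 1 codewords.
  weight 2: 1 codewords.
  weight 3: 3 codewords.
  weight 4: 2 codewords.
Minimum distance d = smallest w > 0 with A_w > 0 = 1.
Sanity: Σ A_w = 8 = 2^3 = 8 ✓.


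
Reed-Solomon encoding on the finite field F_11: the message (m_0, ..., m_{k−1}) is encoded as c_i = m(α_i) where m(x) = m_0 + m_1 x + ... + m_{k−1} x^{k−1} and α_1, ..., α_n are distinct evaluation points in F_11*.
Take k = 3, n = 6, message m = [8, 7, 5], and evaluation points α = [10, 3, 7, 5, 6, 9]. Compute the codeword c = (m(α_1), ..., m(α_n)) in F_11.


c = [6, 8, 5, 3, 10, 3]

Message polynomial: m(x) = 8 + 7·x + 5·x^2 (mod 11).
For each evaluation point α_i, compute m(α_i) mod 11:
  α_1 = 10: Horner steps 5 → 2 → 6, so m(10) = 6.
  α_2 = 3: Horner steps 5 → 0 → 8, so m(3) = 8.
  α_3 = 7: Horner steps 5 → 9 → 5, so m(7) = 5.
  α_4 = 5: Horner steps 5 → 10 → 3, so m(5) = 3.
  α_5 = 6: Horner steps 5 → 4 → 10, so m(6) = 10.
  α_6 = 9: Horner steps 5 → 8 → 3, so m(9) = 3.
Codeword c = [6, 8, 5, 3, 10, 3] ∈ F_11^6.


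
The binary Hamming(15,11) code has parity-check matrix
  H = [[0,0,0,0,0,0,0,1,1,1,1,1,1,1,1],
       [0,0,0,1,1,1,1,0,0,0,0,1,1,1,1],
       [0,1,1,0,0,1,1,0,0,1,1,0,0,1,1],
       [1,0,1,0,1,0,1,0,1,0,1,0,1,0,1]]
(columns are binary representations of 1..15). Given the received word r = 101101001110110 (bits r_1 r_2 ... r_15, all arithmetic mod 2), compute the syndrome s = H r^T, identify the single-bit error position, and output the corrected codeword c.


s = (1, 0, 1, 1)^T, error position = 11, corrected codeword c = 101101001100110

Compute s = H r^T mod 2 one row at a time:
  s_1 = 0 + 1 + 1 + 1 + 0 + 1 + 1 + 0 = 5 ≡ 1 (mod 2).
  s_2 = 1 + 0 + 1 + 0 + 0 + 1 + 1 + 0 = 4 ≡ 0 (mod 2).
  s_3 = 0 + 1 + 1 + 0 + 1 + 1 + 1 + 0 = 5 ≡ 1 (mod 2).
  s_4 = 1 + 1 + 0 + 0 + 1 + 1 + 1 + 0 = 5 ≡ 1 (mod 2).
s = (1, 0, 1, 1)^T — this equals column 11 of H (binary 1011), so error is at position 11.
Correct: flip bit 11 of r = 101101001110110 to get c = 101101001100110.


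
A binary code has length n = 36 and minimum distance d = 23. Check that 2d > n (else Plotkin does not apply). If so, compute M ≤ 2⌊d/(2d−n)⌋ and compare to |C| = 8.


Plotkin bound M ≤ 4; given |C| = 8 > bound (violated).

Check applicability: 2d = 46, n = 36.
2d − n = 10 > 0, so Plotkin applies.
Compute d/(2d−n) = 23/10 ≈ 2.3000.
⌊d/(2d−n)⌋ = 2.
Plotkin bound: M ≤ 2·2 = 4.
Given |C| = 8, check: VIOLATED.
This |C| is above the Plotkin bound, so no binary code with n = 36, d = 23 and 8 codewords exists.


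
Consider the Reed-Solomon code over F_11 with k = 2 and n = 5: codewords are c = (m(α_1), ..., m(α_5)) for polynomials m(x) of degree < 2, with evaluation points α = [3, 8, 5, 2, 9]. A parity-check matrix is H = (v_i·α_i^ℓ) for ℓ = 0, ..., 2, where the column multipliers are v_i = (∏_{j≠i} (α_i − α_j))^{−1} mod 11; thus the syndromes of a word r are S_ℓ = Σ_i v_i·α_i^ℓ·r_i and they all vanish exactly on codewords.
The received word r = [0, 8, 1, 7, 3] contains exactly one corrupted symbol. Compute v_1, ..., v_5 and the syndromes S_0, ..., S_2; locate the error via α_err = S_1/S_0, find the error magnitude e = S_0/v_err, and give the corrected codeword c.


S = (7, 3, 6), error at position 4, error magnitude e = 2, c = [0, 8, 1, 5, 3].

Step 1: column multipliers v_i = (∏_{j≠i}(α_i − α_j))^{−1} mod 11.
  i = 1 (α = 3): (3−8)(3−5)(3−2)(3−9) = (−5)·(−2)·1·(−6) = −60 ≡ 6, so v_1 = 6^{−1} = 2 (mod 11).
  i = 2 (α = 8): (8−3)(8−5)(8−2)(8−9) = 5·3·6·(−1) = −90 ≡ 9, so v_2 = 9^{−1} = 5 (mod 11).
  i = 3 (α = 5): (5−3)(5−8)(5−2)(5−9) = 2·(−3)·3·(−4) = 72 ≡ 6, so v_3 = 6^{−1} = 2 (mod 11).
  i = 4 (α = 2): (2−3)(2−8)(2−5)(2−9) = (−1)·(−6)·(−3)·(−7) = 126 ≡ 5, so v_4 = 5^{−1} = 9 (mod 11).
  i = 5 (α = 9): (9−3)(9−8)(9−5)(9−2) = 6·1·4·7 = 168 ≡ 3, so v_5 = 3^{−1} = 4 (mod 11).
  v = [2, 5, 2, 9, 4].
Step 2: syndromes of r = [0, 8, 1, 7, 3] (all sums mod 11).
  S_0 = Σ v_i r_i = 2·0 + 5·8 + 2·1 + 9·7 + 4·3 = 117 ≡ 7.
  S_1 = Σ v_i α_i r_i = 2·3·0 + 5·8·8 + 2·5·1 + 9·2·7 + 4·9·3 = 564 ≡ 3.
  α_i^2 mod 11 = [9, 9, 3, 4, 4].
  S_2 = Σ v_i α_i^2 r_i = 2·9·0 + 5·9·8 + 2·3·1 + 9·4·7 + 4·4·3 = 666 ≡ 6.
  S = (7, 3, 6) ≠ 0, so r is not a codeword (an error is present).
Step 3: locate the error. For a single error e at position i, S_ℓ = v_i·e·α_i^ℓ, so α_err = S_1/S_0.
  S_0^{−1} = 7^{−1} = 8 (mod 11), so α_err = 3·8 = 24 ≡ 2 = α_4. Error position i = 4.
  Consistency check: S_2/S_1 = 6·4 = 24 ≡ 2 = α_err ✓ (single-error assumption holds).
Step 4: error magnitude e = S_0/v_4 = S_0·∏_{j≠4}(α_4 − α_j) = 7·5 = 35 ≡ 2 (mod 11).
Step 5: correct position 4: c_4 = r_4 − e = 7 − 2 ≡ 5 (mod 11). Hence c = [0, 8, 1, 5, 3].
  Check: interpolating c through the α_i gives m(x) = 4 + 6·x (degree < 2) with m(α_i) = c_i for every i, so c is indeed a codeword.
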